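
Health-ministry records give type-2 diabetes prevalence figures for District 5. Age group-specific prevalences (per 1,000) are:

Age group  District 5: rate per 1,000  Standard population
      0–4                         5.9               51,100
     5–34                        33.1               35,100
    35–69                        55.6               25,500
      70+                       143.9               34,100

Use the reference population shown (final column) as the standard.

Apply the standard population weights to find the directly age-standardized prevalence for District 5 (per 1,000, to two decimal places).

53.42

Standard total = 145,800; weights = 0.3505, 0.2407, 0.1749, 0.2339.
Standardized rate: 0.3505×5.9 + 0.2407×33.1 + 0.1749×55.6 + 0.2339×143.9 = 53.4163 per 1,000.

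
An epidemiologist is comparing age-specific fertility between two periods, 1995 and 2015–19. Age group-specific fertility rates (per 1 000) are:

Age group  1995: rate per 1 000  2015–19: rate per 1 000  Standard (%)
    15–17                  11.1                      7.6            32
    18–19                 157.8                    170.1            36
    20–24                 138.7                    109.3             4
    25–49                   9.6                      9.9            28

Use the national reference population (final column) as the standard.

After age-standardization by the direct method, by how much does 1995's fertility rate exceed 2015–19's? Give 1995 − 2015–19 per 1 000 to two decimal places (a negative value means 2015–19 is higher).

Standard weights: 0.32, 0.36, 0.04, 0.28.
1995: 0.3200×11.1 + 0.3600×157.8 + 0.0400×138.7 + 0.2800×9.6 = 68.5960 per 1 000.
2015–19: 0.3200×7.6 + 0.3600×170.1 + 0.0400×109.3 + 0.2800×9.9 = 70.8120 per 1 000.
Difference = 68.5960 − 70.8120 = -2.2160.

-2.22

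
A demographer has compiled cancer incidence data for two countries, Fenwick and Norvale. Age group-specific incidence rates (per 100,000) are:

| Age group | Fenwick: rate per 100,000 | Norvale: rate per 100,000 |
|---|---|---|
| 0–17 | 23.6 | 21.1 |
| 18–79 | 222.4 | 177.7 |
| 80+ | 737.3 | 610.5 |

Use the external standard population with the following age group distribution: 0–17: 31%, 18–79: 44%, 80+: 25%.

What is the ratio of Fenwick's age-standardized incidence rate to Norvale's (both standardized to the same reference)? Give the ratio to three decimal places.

Standard weights: 0.31, 0.44, 0.25.
Fenwick: 0.3100×23.6 + 0.4400×222.4 + 0.2500×737.3 = 289.4970 per 100,000.
Norvale: 0.3100×21.1 + 0.4400×177.7 + 0.2500×610.5 = 237.3540 per 100,000.
Ratio = 289.4970 ÷ 237.3540 = 1.21968.

1.220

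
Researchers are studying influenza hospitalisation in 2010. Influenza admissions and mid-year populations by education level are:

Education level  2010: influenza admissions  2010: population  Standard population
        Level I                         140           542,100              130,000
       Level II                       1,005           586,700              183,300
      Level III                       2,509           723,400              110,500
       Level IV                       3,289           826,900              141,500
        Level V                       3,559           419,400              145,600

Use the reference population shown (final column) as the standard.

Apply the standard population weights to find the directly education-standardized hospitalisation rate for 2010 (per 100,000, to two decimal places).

355.77

Education-specific rates per 100,000 for 2010: 25.83, 171.30, 346.83, 397.75, 848.59.
Standard total = 710,900; weights = 0.1829, 0.2578, 0.1554, 0.1990, 0.2048.
Standardized rate: 0.1829×25.83 + 0.2578×171.30 + 0.1554×346.83 + 0.1990×397.75 + 0.2048×848.59 = 355.7718 per 100,000.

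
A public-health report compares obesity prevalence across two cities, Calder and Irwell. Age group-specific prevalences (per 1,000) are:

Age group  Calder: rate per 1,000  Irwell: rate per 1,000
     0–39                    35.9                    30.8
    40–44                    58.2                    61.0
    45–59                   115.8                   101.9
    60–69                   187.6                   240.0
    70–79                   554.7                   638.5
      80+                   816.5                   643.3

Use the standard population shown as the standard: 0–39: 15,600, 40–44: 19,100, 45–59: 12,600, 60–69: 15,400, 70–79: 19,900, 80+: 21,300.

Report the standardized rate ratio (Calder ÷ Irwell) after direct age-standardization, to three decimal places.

Standard total = 103,900; weights = 0.1501, 0.1838, 0.1213, 0.1482, 0.1915, 0.2050.
Calder: 0.1501×35.9 + 0.1838×58.2 + 0.1213×115.8 + 0.1482×187.6 + 0.1915×554.7 + 0.2050×816.5 = 331.5665 per 1,000.
Irwell: 0.1501×30.8 + 0.1838×61.0 + 0.1213×101.9 + 0.1482×240.0 + 0.1915×638.5 + 0.2050×643.3 = 317.9399 per 1,000.
Ratio = 331.5665 ÷ 317.9399 = 1.04286.

1.043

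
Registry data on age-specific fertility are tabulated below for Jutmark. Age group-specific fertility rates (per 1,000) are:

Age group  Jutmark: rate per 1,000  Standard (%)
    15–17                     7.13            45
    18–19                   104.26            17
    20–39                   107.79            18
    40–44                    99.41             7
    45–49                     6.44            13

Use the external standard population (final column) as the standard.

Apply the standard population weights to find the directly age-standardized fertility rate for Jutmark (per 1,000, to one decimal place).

Standard weights: 0.45, 0.17, 0.18, 0.07, 0.13.
Standardized rate: 0.4500×7.13 + 0.1700×104.26 + 0.1800×107.79 + 0.0700×99.41 + 0.1300×6.44 = 48.1308 per 1,000.

48.1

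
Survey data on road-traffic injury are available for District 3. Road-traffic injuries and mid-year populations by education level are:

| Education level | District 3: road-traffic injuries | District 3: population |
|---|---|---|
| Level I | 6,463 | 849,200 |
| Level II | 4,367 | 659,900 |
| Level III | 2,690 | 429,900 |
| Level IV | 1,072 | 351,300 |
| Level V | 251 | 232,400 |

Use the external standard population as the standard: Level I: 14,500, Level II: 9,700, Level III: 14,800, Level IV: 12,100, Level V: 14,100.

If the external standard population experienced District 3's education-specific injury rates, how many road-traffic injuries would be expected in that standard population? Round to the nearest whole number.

Education-specific rates per 100,000 for District 3: 761.07, 661.77, 625.73, 305.15, 108.00.
Expected road-traffic injuries = Σ (standard pop × education-specific rate ÷ 100,000)
= 14,500×761.07/100,000 + 9,700×661.77/100,000 + 14,800×625.73/100,000 + 12,100×305.15/100,000 + 14,100×108.00/100,000
= 110.36 + 64.19 + 92.61 + 36.92 + 15.23 = 319.31.

319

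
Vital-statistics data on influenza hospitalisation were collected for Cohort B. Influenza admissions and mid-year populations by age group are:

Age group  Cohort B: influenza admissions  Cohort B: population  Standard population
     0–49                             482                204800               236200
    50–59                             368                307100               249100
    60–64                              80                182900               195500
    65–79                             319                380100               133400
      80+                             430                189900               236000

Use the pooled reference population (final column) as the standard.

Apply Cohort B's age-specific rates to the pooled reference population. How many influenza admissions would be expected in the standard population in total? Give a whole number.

1586

Age-specific rates per 100000 for Cohort B: 235.35, 119.83, 43.74, 83.93, 226.43.
Expected influenza admissions = Σ (standard pop × age-specific rate ÷ 100000)
= 236200×235.35/100000 + 249100×119.83/100000 + 195500×43.74/100000 + 133400×83.93/100000 + 236000×226.43/100000
= 555.90 + 298.50 + 85.51 + 111.96 + 534.39 = 1586.25.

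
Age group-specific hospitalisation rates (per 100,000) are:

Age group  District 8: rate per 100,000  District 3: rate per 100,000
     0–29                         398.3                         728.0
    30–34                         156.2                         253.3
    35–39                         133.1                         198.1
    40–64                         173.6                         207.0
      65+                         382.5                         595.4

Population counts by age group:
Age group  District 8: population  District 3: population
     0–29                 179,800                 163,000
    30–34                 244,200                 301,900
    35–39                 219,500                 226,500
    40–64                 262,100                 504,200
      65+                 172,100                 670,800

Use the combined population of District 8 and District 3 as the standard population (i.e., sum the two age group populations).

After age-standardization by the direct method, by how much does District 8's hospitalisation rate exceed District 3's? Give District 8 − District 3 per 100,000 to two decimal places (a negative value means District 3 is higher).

Combined standard total = 2,944,100; weights = 0.1164, 0.1855, 0.1515, 0.2603, 0.2863.
District 8: 0.1164×398.3 + 0.1855×156.2 + 0.1515×133.1 + 0.2603×173.6 + 0.2863×382.5 = 250.2088 per 100,000.
District 3: 0.1164×728.0 + 0.1855×253.3 + 0.1515×198.1 + 0.2603×207.0 + 0.2863×595.4 = 386.1027 per 100,000.
Difference = 250.2088 − 386.1027 = -135.8939.

-135.89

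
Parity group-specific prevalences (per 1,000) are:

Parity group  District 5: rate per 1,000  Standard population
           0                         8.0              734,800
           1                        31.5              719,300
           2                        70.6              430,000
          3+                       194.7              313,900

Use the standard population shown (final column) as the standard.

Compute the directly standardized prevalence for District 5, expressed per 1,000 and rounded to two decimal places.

Standard total = 2,198,000; weights = 0.3343, 0.3273, 0.1956, 0.1428.
Standardized rate: 0.3343×8.0 + 0.3273×31.5 + 0.1956×70.6 + 0.1428×194.7 = 54.5999 per 1,000.

54.60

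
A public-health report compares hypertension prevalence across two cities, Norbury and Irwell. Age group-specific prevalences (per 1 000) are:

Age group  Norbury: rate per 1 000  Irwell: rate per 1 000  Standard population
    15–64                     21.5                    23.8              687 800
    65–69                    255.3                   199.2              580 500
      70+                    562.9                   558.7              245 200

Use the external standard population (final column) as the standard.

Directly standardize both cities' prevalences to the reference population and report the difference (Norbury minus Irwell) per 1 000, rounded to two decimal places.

Standard total = 1 513 500; weights = 0.4544, 0.3835, 0.1620.
Norbury: 0.4544×21.5 + 0.3835×255.3 + 0.1620×562.9 = 198.8850 per 1 000.
Irwell: 0.4544×23.8 + 0.3835×199.2 + 0.1620×558.7 = 177.7327 per 1 000.
Difference = 198.8850 − 177.7327 = 21.1523.

21.15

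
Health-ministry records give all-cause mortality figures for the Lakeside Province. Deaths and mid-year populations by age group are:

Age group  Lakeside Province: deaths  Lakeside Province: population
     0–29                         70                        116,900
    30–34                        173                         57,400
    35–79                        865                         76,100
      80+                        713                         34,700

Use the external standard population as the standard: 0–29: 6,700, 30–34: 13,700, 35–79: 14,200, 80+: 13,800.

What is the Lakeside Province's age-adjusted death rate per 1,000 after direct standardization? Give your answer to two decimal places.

10.13

Age-specific rates per 1,000 for the Lakeside Province: 0.599, 3.014, 11.367, 20.548.
Standard total = 48,400; weights = 0.1384, 0.2831, 0.2934, 0.2851.
Standardized rate: 0.1384×0.599 + 0.2831×3.014 + 0.2934×11.367 + 0.2851×20.548 = 10.1294 per 1,000.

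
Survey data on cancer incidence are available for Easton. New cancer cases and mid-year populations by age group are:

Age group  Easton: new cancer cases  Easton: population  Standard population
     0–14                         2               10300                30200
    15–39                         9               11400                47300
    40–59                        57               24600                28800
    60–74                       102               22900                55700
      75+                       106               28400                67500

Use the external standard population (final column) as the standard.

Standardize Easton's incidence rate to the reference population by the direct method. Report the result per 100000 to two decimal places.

265.78

Age-specific rates per 100000 for Easton: 19.42, 78.95, 231.71, 445.41, 373.24.
Standard total = 229500; weights = 0.1316, 0.2061, 0.1255, 0.2427, 0.2941.
Standardized rate: 0.1316×19.42 + 0.2061×78.95 + 0.1255×231.71 + 0.2427×445.41 + 0.2941×373.24 = 265.7824 per 100000.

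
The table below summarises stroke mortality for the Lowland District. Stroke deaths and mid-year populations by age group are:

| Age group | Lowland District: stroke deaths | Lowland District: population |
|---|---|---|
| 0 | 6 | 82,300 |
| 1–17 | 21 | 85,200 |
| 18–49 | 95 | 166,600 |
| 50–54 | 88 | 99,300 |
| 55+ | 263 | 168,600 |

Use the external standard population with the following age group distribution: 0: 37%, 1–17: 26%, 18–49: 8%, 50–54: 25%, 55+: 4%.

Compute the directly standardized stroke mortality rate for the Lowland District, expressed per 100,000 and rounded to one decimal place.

42.1

Age-specific rates per 100,000 for the Lowland District: 7.29, 24.65, 57.02, 88.62, 155.99.
Standard weights: 0.37, 0.26, 0.08, 0.25, 0.04.
Standardized rate: 0.3700×7.29 + 0.2600×24.65 + 0.0800×57.02 + 0.2500×88.62 + 0.0400×155.99 = 42.0624 per 100,000.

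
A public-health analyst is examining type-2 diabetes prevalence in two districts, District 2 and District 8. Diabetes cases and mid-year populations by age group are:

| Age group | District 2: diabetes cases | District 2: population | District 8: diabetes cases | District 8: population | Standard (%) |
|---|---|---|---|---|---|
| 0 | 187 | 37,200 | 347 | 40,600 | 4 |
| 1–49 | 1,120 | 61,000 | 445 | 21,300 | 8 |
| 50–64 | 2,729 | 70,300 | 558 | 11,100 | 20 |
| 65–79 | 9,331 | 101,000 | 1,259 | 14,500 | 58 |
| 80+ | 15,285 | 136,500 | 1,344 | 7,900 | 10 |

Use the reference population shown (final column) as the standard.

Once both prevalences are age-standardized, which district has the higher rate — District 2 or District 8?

District 8

Age-specific rates per 1,000 for District 2: 5.027, 18.361, 38.819, 92.386, 111.978.
For District 8: 8.547, 20.892, 50.270, 86.828, 170.127.
Standard weights: 0.04, 0.08, 0.20, 0.58, 0.10.
District 2: 0.0400×5.027 + 0.0800×18.361 + 0.2000×38.819 + 0.5800×92.386 + 0.1000×111.978 = 74.2156 per 1,000.
District 8: 0.0400×8.547 + 0.0800×20.892 + 0.2000×50.270 + 0.5800×86.828 + 0.1000×170.127 = 79.4399 per 1,000.
The crude rates (70.57 vs 41.44) would put District 2 higher, but that reflects its age composition; once standardized to a common age structure, District 8 has the higher underlying rate.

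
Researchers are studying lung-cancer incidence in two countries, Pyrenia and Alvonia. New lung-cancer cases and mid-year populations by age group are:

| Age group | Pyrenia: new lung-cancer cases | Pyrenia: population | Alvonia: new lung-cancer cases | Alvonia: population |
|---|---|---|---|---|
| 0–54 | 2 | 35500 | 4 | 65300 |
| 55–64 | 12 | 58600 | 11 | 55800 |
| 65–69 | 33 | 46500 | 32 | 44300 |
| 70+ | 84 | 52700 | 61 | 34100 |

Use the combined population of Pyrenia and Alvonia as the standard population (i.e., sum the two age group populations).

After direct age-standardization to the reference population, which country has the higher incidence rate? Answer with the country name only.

Alvonia

Age-specific rates per 100000 for Pyrenia: 5.63, 20.48, 70.97, 159.39.
For Alvonia: 6.13, 19.71, 72.23, 178.89.
Combined standard total = 392800; weights = 0.2566, 0.2912, 0.2312, 0.2210.
Pyrenia: 0.2566×5.63 + 0.2912×20.48 + 0.2312×70.97 + 0.2210×159.39 = 59.0370 per 100000.
Alvonia: 0.2566×6.13 + 0.2912×19.71 + 0.2312×72.23 + 0.2210×178.89 = 63.5408 per 100000.
The crude rates (67.77 vs 54.14) would put Pyrenia higher, but that reflects its age composition; once standardized to a common age structure, Alvonia has the higher underlying rate.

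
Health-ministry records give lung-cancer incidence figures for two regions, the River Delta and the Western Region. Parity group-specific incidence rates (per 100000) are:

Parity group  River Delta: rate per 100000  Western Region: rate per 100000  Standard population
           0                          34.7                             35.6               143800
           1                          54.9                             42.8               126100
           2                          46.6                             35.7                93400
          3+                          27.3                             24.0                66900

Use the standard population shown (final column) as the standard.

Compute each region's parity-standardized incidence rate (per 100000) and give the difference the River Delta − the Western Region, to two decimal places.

6.13

Standard total = 430200; weights = 0.3343, 0.2931, 0.2171, 0.1555.
The River Delta: 0.3343×34.7 + 0.2931×54.9 + 0.2171×46.6 + 0.1555×27.3 = 42.0538 per 100000.
The Western Region: 0.3343×35.6 + 0.2931×42.8 + 0.2171×35.7 + 0.1555×24.0 = 35.9283 per 100000.
Difference = 42.0538 − 35.9283 = 6.1256.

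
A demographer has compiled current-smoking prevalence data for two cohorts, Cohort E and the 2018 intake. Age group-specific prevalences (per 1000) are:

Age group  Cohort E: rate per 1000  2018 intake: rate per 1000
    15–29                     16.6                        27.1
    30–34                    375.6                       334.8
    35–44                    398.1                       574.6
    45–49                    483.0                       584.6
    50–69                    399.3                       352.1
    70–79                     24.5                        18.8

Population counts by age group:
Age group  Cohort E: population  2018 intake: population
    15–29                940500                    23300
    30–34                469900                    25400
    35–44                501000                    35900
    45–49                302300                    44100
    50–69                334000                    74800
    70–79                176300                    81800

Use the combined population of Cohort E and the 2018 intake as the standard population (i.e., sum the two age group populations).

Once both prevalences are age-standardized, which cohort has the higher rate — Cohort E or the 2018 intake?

Combined standard total = 3009300; weights = 0.3203, 0.1646, 0.1784, 0.1151, 0.1358, 0.0858.
Cohort E: 0.3203×16.6 + 0.1646×375.6 + 0.1784×398.1 + 0.1151×483.0 + 0.1358×399.3 + 0.0858×24.5 = 250.1054 per 1000.
The 2018 intake: 0.3203×27.1 + 0.1646×334.8 + 0.1784×574.6 + 0.1151×584.6 + 0.1358×352.1 + 0.0858×18.8 = 283.0374 per 1000.

2018 intake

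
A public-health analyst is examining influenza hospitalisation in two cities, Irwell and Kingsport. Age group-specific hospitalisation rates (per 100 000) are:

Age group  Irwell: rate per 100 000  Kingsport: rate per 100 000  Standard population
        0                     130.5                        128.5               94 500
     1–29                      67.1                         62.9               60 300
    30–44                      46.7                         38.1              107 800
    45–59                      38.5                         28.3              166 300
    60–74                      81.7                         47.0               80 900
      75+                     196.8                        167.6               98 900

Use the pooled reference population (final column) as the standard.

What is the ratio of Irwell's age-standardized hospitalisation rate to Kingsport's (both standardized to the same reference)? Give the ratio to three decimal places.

Standard total = 608 700; weights = 0.1552, 0.0991, 0.1771, 0.2732, 0.1329, 0.1625.
Irwell: 0.1552×130.5 + 0.0991×67.1 + 0.1771×46.7 + 0.2732×38.5 + 0.1329×81.7 + 0.1625×196.8 = 88.5300 per 100 000.
Kingsport: 0.1552×128.5 + 0.0991×62.9 + 0.1771×38.1 + 0.2732×28.3 + 0.1329×47.0 + 0.1625×167.6 = 74.1376 per 100 000.
Ratio = 88.5300 ÷ 74.1376 = 1.19413.

1.194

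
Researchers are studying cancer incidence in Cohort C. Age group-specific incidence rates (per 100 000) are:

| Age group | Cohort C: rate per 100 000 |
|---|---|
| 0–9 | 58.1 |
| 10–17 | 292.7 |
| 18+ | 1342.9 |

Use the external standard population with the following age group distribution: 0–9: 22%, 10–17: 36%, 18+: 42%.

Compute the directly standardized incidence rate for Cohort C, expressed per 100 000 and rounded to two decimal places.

Standard weights: 0.22, 0.36, 0.42.
Standardized rate: 0.2200×58.1 + 0.3600×292.7 + 0.4200×1342.9 = 682.1720 per 100 000.

682.17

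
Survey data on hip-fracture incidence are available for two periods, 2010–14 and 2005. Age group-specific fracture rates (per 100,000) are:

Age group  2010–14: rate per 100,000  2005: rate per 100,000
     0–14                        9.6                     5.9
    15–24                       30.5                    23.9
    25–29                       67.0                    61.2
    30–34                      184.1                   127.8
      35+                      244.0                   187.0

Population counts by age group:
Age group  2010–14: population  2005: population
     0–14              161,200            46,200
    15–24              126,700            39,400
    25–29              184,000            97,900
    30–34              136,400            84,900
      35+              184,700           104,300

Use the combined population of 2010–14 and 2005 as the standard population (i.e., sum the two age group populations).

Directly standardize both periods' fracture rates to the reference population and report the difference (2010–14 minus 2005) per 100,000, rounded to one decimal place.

Combined standard total = 1,165,700; weights = 0.1779, 0.1425, 0.2418, 0.1898, 0.2479.
2010–14: 0.1779×9.6 + 0.1425×30.5 + 0.2418×67.0 + 0.1898×184.1 + 0.2479×244.0 = 117.6990 per 100,000.
2005: 0.1779×5.9 + 0.1425×23.9 + 0.2418×61.2 + 0.1898×127.8 + 0.2479×187.0 = 89.8781 per 100,000.
Difference = 117.6990 − 89.8781 = 27.8209.

27.8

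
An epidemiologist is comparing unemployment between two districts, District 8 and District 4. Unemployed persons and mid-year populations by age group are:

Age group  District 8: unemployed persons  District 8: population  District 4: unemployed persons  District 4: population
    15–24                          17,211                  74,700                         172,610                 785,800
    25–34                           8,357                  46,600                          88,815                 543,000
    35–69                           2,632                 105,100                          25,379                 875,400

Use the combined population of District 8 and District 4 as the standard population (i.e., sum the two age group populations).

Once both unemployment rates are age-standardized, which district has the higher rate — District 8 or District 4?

Age-specific rates per 1,000 for District 8: 230.402, 179.335, 25.043.
For District 4: 219.661, 163.564, 28.991.
Combined standard total = 2,430,600; weights = 0.3540, 0.2426, 0.4034.
District 8: 0.3540×230.402 + 0.2426×179.335 + 0.4034×25.043 = 135.1727 per 1,000.
District 4: 0.3540×219.661 + 0.2426×163.564 + 0.4034×28.991 = 129.1376 per 1,000.
The crude rates (124.56 vs 130.12) would put District 4 higher, but that reflects its age composition; once standardized to a common age structure, District 8 has the higher underlying rate.

District 8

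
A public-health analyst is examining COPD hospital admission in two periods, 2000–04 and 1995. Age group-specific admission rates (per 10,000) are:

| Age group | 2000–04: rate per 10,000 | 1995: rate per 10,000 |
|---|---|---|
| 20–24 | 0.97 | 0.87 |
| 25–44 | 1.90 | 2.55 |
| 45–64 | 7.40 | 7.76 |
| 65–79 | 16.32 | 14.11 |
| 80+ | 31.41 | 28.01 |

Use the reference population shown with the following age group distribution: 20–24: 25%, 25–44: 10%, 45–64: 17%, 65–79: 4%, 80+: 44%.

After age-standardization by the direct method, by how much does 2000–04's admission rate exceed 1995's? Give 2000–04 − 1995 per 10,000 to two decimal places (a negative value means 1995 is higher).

Standard weights: 0.25, 0.10, 0.17, 0.04, 0.44.
2000–04: 0.2500×0.97 + 0.1000×1.90 + 0.1700×7.40 + 0.0400×16.32 + 0.4400×31.41 = 16.1637 per 10,000.
1995: 0.2500×0.87 + 0.1000×2.55 + 0.1700×7.76 + 0.0400×14.11 + 0.4400×28.01 = 14.6805 per 10,000.
Difference = 16.1637 − 14.6805 = 1.4832.

1.48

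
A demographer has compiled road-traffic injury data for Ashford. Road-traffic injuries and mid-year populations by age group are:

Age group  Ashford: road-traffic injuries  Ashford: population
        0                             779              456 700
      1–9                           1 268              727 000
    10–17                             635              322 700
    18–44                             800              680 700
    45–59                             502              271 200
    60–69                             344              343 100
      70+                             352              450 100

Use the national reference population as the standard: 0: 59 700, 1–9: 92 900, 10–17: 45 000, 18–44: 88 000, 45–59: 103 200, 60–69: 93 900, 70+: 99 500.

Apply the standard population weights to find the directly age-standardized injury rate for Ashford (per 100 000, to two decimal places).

140.64

Age-specific rates per 100 000 for Ashford: 170.57, 174.42, 196.78, 117.53, 185.10, 100.26, 78.20.
Standard total = 582 200; weights = 0.1025, 0.1596, 0.0773, 0.1512, 0.1773, 0.1613, 0.1709.
Standardized rate: 0.1025×170.57 + 0.1596×174.42 + 0.0773×196.78 + 0.1512×117.53 + 0.1773×185.10 + 0.1613×100.26 + 0.1709×78.20 = 140.6428 per 100 000.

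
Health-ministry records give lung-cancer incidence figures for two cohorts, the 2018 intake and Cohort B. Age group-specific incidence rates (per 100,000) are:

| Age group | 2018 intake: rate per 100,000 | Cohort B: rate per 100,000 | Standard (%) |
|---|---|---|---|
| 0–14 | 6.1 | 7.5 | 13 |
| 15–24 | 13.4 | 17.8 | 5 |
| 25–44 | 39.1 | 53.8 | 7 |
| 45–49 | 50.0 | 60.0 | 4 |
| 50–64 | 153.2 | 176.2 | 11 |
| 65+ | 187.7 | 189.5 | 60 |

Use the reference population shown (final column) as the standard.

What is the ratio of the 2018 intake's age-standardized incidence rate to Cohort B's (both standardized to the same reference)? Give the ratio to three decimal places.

Standard weights: 0.13, 0.05, 0.07, 0.04, 0.11, 0.60.
The 2018 intake: 0.1300×6.1 + 0.0500×13.4 + 0.0700×39.1 + 0.0400×50.0 + 0.1100×153.2 + 0.6000×187.7 = 135.6720 per 100,000.
Cohort B: 0.1300×7.5 + 0.0500×17.8 + 0.0700×53.8 + 0.0400×60.0 + 0.1100×176.2 + 0.6000×189.5 = 141.1130 per 100,000.
Ratio = 135.6720 ÷ 141.1130 = 0.96144.

0.961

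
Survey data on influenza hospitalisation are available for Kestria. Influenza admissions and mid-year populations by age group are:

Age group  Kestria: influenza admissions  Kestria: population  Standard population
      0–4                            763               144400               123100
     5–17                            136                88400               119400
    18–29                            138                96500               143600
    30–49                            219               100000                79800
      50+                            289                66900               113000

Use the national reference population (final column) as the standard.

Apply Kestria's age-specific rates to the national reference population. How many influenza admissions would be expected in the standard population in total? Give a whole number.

1702

Age-specific rates per 100000 for Kestria: 528.39, 153.85, 143.01, 219.00, 431.99.
Expected influenza admissions = Σ (standard pop × age-specific rate ÷ 100000)
= 123100×528.39/100000 + 119400×153.85/100000 + 143600×143.01/100000 + 79800×219.00/100000 + 113000×431.99/100000
= 650.45 + 183.69 + 205.36 + 174.76 + 488.15 = 1702.41.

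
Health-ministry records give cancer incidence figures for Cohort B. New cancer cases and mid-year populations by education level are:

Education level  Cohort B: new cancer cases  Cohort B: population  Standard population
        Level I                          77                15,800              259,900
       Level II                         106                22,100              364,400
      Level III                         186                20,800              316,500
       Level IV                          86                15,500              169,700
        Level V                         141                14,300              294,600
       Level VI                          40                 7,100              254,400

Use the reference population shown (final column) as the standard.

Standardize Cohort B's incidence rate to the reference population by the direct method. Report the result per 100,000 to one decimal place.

670.3

Education-specific rates per 100,000 for Cohort B: 487.34, 479.64, 894.23, 554.84, 986.01, 563.38.
Standard total = 1,659,500; weights = 0.1566, 0.2196, 0.1907, 0.1023, 0.1775, 0.1533.
Standardized rate: 0.1566×487.34 + 0.2196×479.64 + 0.1907×894.23 + 0.1023×554.84 + 0.1775×986.01 + 0.1533×563.38 = 670.3369 per 100,000.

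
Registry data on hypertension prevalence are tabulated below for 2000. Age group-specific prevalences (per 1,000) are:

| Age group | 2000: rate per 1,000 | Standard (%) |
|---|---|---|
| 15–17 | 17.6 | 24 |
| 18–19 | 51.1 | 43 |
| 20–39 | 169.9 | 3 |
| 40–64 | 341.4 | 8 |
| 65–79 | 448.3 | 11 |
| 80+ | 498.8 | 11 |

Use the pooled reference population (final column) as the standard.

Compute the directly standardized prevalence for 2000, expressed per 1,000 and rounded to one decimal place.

162.8

Standard weights: 0.24, 0.43, 0.03, 0.08, 0.11, 0.11.
Standardized rate: 0.2400×17.6 + 0.4300×51.1 + 0.0300×169.9 + 0.0800×341.4 + 0.1100×448.3 + 0.1100×498.8 = 162.7870 per 1,000.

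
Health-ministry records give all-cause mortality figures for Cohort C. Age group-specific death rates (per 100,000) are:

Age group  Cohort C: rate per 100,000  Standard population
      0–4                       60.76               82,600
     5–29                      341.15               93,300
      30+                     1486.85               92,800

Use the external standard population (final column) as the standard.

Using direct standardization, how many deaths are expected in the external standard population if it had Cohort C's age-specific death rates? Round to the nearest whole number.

1748

Expected deaths = Σ (standard pop × age-specific rate ÷ 100,000)
= 82,600×60.76/100,000 + 93,300×341.15/100,000 + 92,800×1486.85/100,000
= 50.19 + 318.29 + 1379.80 = 1748.28.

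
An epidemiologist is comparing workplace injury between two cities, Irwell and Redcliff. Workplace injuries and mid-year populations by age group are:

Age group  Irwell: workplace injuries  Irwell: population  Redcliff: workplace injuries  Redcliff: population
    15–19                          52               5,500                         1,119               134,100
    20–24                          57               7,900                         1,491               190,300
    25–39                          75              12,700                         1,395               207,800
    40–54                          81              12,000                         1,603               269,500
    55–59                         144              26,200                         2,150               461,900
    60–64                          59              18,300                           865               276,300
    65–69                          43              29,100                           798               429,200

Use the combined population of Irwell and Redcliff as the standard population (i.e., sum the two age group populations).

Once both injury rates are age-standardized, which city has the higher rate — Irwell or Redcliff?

Age-specific rates per 10,000 for Irwell: 94.55, 72.15, 59.06, 67.50, 54.96, 32.24, 14.78.
For Redcliff: 83.45, 78.35, 67.13, 59.48, 46.55, 31.31, 18.59.
Combined standard total = 2,080,800; weights = 0.0671, 0.0953, 0.1060, 0.1353, 0.2346, 0.1416, 0.2203.
Irwell: 0.0671×94.55 + 0.0953×72.15 + 0.1060×59.06 + 0.1353×67.50 + 0.2346×54.96 + 0.1416×32.24 + 0.2203×14.78 = 49.3171 per 10,000.
Redcliff: 0.0671×83.45 + 0.0953×78.35 + 0.1060×67.13 + 0.1353×59.48 + 0.2346×46.55 + 0.1416×31.31 + 0.2203×18.59 = 47.6681 per 10,000.
The crude rates (45.75 vs 47.84) would put Redcliff higher, but that reflects its age composition; once standardized to a common age structure, Irwell has the higher underlying rate.

Irwell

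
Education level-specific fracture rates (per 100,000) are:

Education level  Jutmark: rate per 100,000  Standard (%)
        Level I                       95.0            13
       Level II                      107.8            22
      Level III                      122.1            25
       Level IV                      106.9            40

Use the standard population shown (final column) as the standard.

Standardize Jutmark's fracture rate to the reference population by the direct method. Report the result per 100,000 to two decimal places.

Standard weights: 0.13, 0.22, 0.25, 0.40.
Standardized rate: 0.1300×95.0 + 0.2200×107.8 + 0.2500×122.1 + 0.4000×106.9 = 109.3510 per 100,000.

109.35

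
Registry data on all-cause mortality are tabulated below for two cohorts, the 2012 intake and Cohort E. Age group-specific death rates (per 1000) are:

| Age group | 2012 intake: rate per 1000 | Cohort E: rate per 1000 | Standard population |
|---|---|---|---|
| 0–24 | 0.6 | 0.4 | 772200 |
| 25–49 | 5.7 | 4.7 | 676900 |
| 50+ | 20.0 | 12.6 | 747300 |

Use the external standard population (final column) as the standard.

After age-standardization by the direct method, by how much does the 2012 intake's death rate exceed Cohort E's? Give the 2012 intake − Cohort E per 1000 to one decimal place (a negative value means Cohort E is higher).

2.9

Standard total = 2196400; weights = 0.3516, 0.3082, 0.3402.
The 2012 intake: 0.3516×0.6 + 0.3082×5.7 + 0.3402×20.0 = 8.7724 per 1000.
Cohort E: 0.3516×0.4 + 0.3082×4.7 + 0.3402×12.6 = 5.8761 per 1000.
Difference = 8.7724 − 5.8761 = 2.8963.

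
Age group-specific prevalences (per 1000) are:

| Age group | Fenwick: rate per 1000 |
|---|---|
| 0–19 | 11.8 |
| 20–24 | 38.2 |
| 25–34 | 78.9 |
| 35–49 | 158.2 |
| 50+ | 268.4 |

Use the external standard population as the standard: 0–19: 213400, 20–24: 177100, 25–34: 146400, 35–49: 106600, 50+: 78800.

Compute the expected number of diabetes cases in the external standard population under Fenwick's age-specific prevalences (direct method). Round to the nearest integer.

58848

Expected diabetes cases = Σ (standard pop × age-specific rate ÷ 1000)
= 213400×11.8/1000 + 177100×38.2/1000 + 146400×78.9/1000 + 106600×158.2/1000 + 78800×268.4/1000
= 2518.12 + 6765.22 + 11550.96 + 16864.12 + 21149.92 = 58848.34.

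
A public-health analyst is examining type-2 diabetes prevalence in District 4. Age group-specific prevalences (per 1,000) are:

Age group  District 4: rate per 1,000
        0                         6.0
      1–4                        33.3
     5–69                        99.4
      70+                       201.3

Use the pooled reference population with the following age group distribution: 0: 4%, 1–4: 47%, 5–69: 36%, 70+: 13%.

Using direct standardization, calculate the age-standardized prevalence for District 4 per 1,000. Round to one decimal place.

77.8

Standard weights: 0.04, 0.47, 0.36, 0.13.
Standardized rate: 0.0400×6.0 + 0.4700×33.3 + 0.3600×99.4 + 0.1300×201.3 = 77.8440 per 1,000.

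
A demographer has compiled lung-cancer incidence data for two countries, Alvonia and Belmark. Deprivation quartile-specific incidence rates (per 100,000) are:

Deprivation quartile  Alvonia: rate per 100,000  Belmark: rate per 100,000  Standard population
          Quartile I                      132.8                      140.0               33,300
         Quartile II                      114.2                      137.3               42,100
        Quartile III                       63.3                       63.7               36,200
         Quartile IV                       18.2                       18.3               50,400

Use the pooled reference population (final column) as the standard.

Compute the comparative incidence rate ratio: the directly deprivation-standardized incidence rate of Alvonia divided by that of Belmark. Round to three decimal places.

0.910

Standard total = 162,000; weights = 0.2056, 0.2599, 0.2235, 0.3111.
Alvonia: 0.2056×132.8 + 0.2599×114.2 + 0.2235×63.3 + 0.3111×18.2 = 76.7827 per 100,000.
Belmark: 0.2056×140.0 + 0.2599×137.3 + 0.2235×63.7 + 0.3111×18.3 = 84.3864 per 100,000.
Ratio = 76.7827 ÷ 84.3864 = 0.90989.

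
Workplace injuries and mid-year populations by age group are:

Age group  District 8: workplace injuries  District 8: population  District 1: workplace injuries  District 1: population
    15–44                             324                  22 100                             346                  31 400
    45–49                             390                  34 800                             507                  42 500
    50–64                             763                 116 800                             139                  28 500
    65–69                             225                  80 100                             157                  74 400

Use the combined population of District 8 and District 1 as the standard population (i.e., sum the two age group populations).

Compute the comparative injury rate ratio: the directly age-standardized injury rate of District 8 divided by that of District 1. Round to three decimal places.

1.191

Age-specific rates per 10 000 for District 8: 146.61, 112.07, 65.33, 28.09.
For District 1: 110.19, 119.29, 48.77, 21.10.
Combined standard total = 430 600; weights = 0.1242, 0.1795, 0.3374, 0.3588.
District 8: 0.1242×146.61 + 0.1795×112.07 + 0.3374×65.33 + 0.3588×28.09 = 70.4552 per 10 000.
District 1: 0.1242×110.19 + 0.1795×119.29 + 0.3374×48.77 + 0.3588×21.10 = 59.1349 per 10 000.
Ratio = 70.4552 ÷ 59.1349 = 1.19143.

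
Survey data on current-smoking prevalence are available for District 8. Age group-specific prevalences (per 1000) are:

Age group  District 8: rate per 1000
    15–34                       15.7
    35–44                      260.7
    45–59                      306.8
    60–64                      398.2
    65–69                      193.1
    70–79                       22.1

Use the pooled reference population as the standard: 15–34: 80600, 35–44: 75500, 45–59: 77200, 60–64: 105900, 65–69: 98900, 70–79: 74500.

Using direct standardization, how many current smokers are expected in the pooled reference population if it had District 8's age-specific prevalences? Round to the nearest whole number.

Expected current smokers = Σ (standard pop × age-specific rate ÷ 1000)
= 80600×15.7/1000 + 75500×260.7/1000 + 77200×306.8/1000 + 105900×398.2/1000 + 98900×193.1/1000 + 74500×22.1/1000
= 1265.42 + 19682.85 + 23684.96 + 42169.38 + 19097.59 + 1646.45 = 107546.65.

107547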